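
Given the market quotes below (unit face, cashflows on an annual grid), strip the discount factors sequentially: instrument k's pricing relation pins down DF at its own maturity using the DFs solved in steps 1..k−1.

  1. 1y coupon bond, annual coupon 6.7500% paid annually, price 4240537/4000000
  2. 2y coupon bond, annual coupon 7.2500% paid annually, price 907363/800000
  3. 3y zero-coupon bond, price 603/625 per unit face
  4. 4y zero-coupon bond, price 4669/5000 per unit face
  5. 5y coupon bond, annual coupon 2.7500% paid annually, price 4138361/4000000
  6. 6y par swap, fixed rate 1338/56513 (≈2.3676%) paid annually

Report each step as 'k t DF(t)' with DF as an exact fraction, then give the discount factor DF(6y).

step 1 [1y] bond c/1=27/400: DF=(4240537/4000000 − 27/400·(0))/(1+27/400) = 9931/10000 ≈ 0.993100
step 2 [2y] bond c/1=29/400: DF=(907363/800000 − 29/400·(0.993100))/(1+29/400) = 619/625 ≈ 0.990400
step 3 [3y] zero: DF = P = 603/625 ≈ 0.964800
step 4 [4y] zero: DF = P = 4669/5000 ≈ 0.933800
step 5 [5y] bond c/1=11/400: DF=(4138361/4000000 − 11/400·(0.993100+0.990400+0.964800+0.933800))/(1+11/400) = 903/1000 ≈ 0.903000
step 6 [6y] swap r/1=1338/56513: DF=(1 − 1338/56513·(0.993100+0.990400+0.964800+0.933800+0.903000))/(1+1338/56513) = 4331/5000 ≈ 0.866200

1 1 9931/10000
2 2 619/625
3 3 603/625
4 4 4669/5000
5 5 903/1000
6 6 4331/5000
DF(6y) = 4331/5000 ≈ 0.866200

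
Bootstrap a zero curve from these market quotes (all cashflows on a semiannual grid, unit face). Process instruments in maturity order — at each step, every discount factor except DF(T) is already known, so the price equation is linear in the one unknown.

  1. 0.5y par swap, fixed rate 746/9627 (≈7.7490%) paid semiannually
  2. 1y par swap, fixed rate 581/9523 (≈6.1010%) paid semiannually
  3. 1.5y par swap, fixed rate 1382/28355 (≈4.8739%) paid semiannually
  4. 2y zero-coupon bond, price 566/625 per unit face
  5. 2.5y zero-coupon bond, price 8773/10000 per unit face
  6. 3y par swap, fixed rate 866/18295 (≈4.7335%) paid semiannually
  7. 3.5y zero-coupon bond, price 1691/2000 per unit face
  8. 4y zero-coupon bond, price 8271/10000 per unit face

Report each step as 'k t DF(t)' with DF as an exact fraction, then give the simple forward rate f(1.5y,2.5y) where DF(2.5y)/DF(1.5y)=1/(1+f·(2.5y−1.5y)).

1 1/2 9627/10000
2 1 9419/10000
3 3/2 9309/10000
4 2 566/625
5 5/2 8773/10000
6 3 8701/10000
7 7/2 1691/2000
8 4 8271/10000
f(1.5y,2.5y) = ((9309/10000)/(8773/10000) − 1)/(1) = 536/8773 ≈ 6.1097%

step 1 [0.5y] swap r/2=373/9627: DF=(1 − 373/9627·(0))/(1+373/9627) = 9627/10000 ≈ 0.962700
step 2 [1y] swap r/2=581/19046: DF=(1 − 581/19046·(0.962700))/(1+581/19046) = 9419/10000 ≈ 0.941900
step 3 [1.5y] swap r/2=691/28355: DF=(1 − 691/28355·(0.962700+0.941900))/(1+691/28355) = 9309/10000 ≈ 0.930900
step 4 [2y] zero: DF = P = 566/625 ≈ 0.905600
step 5 [2.5y] zero: DF = P = 8773/10000 ≈ 0.877300
step 6 [3y] swap r/2=433/18295: DF=(1 − 433/18295·(0.962700+0.941900+0.930900+0.905600+0.877300))/(1+433/18295) = 8701/10000 ≈ 0.870100
step 7 [3.5y] zero: DF = P = 1691/2000 ≈ 0.845500
step 8 [4y] zero: DF = P = 8271/10000 ≈ 0.827100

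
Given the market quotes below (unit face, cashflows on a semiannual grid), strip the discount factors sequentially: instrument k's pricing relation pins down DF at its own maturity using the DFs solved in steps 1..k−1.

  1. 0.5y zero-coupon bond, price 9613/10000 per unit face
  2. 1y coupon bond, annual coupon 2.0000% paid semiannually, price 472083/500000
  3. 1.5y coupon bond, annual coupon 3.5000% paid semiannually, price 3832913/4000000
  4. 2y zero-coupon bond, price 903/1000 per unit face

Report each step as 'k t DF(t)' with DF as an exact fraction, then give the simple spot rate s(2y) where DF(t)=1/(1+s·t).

1 1/2 9613/10000
2 1 9253/10000
3 3/2 9093/10000
4 2 903/1000
s(2y) = (1/(903/1000) − 1)/(2) = 97/1806 ≈ 5.3710%

step 1 [0.5y] zero: DF = P = 9613/10000 ≈ 0.961300
step 2 [1y] bond c/2=1/100: DF=(472083/500000 − 1/100·(0.961300))/(1+1/100) = 9253/10000 ≈ 0.925300
step 3 [1.5y] bond c/2=7/400: DF=(3832913/4000000 − 7/400·(0.961300+0.925300))/(1+7/400) = 9093/10000 ≈ 0.909300
step 4 [2y] zero: DF = P = 903/1000 ≈ 0.903000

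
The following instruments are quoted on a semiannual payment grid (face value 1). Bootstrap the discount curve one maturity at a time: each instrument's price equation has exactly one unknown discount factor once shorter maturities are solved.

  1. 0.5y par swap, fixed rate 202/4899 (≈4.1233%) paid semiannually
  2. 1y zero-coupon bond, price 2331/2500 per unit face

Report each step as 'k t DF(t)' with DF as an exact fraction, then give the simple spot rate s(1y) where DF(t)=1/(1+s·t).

1 1/2 4899/5000
2 1 2331/2500
s(1y) = (1/(2331/2500) − 1)/(1) = 169/2331 ≈ 7.2501%

step 1 [0.5y] swap r/2=101/4899: DF=(1 − 101/4899·(0))/(1+101/4899) = 4899/5000 ≈ 0.979800
step 2 [1y] zero: DF = P = 2331/2500 ≈ 0.932400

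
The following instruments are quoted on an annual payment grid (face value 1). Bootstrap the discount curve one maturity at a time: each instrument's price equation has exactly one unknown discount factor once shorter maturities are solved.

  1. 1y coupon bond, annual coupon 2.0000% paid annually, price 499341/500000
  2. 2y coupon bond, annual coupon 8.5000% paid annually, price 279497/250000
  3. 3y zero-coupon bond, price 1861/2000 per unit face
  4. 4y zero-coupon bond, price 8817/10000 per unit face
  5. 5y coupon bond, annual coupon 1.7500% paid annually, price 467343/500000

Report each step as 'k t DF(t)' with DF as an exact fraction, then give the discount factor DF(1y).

step 1 [1y] bond c/1=1/50: DF=(499341/500000 − 1/50·(0))/(1+1/50) = 9791/10000 ≈ 0.979100
step 2 [2y] bond c/1=17/200: DF=(279497/250000 − 17/200·(0.979100))/(1+17/200) = 9537/10000 ≈ 0.953700
step 3 [3y] zero: DF = P = 1861/2000 ≈ 0.930500
step 4 [4y] zero: DF = P = 8817/10000 ≈ 0.881700
step 5 [5y] bond c/1=7/400: DF=(467343/500000 − 7/400·(0.979100+0.953700+0.930500+0.881700))/(1+7/400) = 4271/5000 ≈ 0.854200

1 1 9791/10000
2 2 9537/10000
3 3 1861/2000
4 4 8817/10000
5 5 4271/5000
DF(1y) = 9791/10000 ≈ 0.979100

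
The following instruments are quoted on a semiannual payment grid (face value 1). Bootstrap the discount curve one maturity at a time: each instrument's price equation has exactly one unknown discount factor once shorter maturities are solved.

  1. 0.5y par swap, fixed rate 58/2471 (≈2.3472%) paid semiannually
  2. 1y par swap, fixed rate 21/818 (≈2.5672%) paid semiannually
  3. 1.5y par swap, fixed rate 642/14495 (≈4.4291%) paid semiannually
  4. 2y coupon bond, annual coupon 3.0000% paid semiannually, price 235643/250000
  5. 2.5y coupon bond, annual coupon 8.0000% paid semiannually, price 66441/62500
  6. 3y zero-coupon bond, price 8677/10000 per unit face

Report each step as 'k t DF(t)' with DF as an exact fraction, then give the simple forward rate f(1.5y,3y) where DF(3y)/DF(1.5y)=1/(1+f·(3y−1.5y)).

step 1 [0.5y] swap r/2=29/2471: DF=(1 − 29/2471·(0))/(1+29/2471) = 2471/2500 ≈ 0.988400
step 2 [1y] swap r/2=21/1636: DF=(1 − 21/1636·(0.988400))/(1+21/1636) = 2437/2500 ≈ 0.974800
step 3 [1.5y] swap r/2=321/14495: DF=(1 − 321/14495·(0.988400+0.974800))/(1+321/14495) = 4679/5000 ≈ 0.935800
step 4 [2y] bond c/2=3/200: DF=(235643/250000 − 3/200·(0.988400+0.974800+0.935800))/(1+3/200) = 4429/5000 ≈ 0.885800
step 5 [2.5y] bond c/2=1/25: DF=(66441/62500 − 1/25·(0.988400+0.974800+0.935800+0.885800))/(1+1/25) = 4383/5000 ≈ 0.876600
step 6 [3y] zero: DF = P = 8677/10000 ≈ 0.867700

1 1/2 2471/2500
2 1 2437/2500
3 3/2 4679/5000
4 2 4429/5000
5 5/2 4383/5000
6 3 8677/10000
f(1.5y,3y) = ((4679/5000)/(8677/10000) − 1)/(3/2) = 454/8677 ≈ 5.2322%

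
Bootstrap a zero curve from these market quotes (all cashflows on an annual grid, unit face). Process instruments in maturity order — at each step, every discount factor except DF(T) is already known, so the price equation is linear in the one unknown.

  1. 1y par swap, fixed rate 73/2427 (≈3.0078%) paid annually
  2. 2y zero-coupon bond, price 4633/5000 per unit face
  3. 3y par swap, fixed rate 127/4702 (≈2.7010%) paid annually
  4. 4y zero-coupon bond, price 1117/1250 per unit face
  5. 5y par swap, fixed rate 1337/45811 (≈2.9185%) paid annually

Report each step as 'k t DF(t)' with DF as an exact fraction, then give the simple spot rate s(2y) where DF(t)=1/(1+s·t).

1 1 2427/2500
2 2 4633/5000
3 3 4619/5000
4 4 1117/1250
5 5 8663/10000
s(2y) = (1/(4633/5000) − 1)/(2) = 367/9266 ≈ 3.9607%

step 1 [1y] swap r/1=73/2427: DF=(1 − 73/2427·(0))/(1+73/2427) = 2427/2500 ≈ 0.970800
step 2 [2y] zero: DF = P = 4633/5000 ≈ 0.926600
step 3 [3y] swap r/1=127/4702: DF=(1 − 127/4702·(0.970800+0.926600))/(1+127/4702) = 4619/5000 ≈ 0.923800
step 4 [4y] zero: DF = P = 1117/1250 ≈ 0.893600
step 5 [5y] swap r/1=1337/45811: DF=(1 − 1337/45811·(0.970800+0.926600+0.923800+0.893600))/(1+1337/45811) = 8663/10000 ≈ 0.866300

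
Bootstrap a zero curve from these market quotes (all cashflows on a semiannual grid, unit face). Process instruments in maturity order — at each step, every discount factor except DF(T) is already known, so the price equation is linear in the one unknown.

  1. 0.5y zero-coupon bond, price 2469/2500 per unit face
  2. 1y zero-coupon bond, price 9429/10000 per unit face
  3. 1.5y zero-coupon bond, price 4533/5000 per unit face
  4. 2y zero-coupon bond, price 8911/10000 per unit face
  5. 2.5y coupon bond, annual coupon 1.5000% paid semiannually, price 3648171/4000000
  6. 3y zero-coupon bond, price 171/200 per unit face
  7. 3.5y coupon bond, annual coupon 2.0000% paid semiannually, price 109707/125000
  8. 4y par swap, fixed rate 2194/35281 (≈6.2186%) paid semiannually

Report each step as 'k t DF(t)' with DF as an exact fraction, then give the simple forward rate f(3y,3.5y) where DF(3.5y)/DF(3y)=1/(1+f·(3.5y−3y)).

1 1/2 2469/2500
2 1 9429/10000
3 3/2 4533/5000
4 2 8911/10000
5 5/2 351/400
6 3 171/200
7 7/2 8149/10000
8 4 3903/5000
f(3y,3.5y) = ((171/200)/(8149/10000) − 1)/(1/2) = 802/8149 ≈ 9.8417%

step 1 [0.5y] zero: DF = P = 2469/2500 ≈ 0.987600
step 2 [1y] zero: DF = P = 9429/10000 ≈ 0.942900
step 3 [1.5y] zero: DF = P = 4533/5000 ≈ 0.906600
step 4 [2y] zero: DF = P = 8911/10000 ≈ 0.891100
step 5 [2.5y] bond c/2=3/400: DF=(3648171/4000000 − 3/400·(0.987600+0.942900+0.906600+0.891100))/(1+3/400) = 351/400 ≈ 0.877500
step 6 [3y] zero: DF = P = 171/200 ≈ 0.855000
step 7 [3.5y] bond c/2=1/100: DF=(109707/125000 − 1/100·(0.987600+0.942900+0.906600+0.891100+0.877500+0.855000))/(1+1/100) = 8149/10000 ≈ 0.814900
step 8 [4y] swap r/2=1097/35281: DF=(1 − 1097/35281·(0.987600+0.942900+0.906600+0.891100+0.877500+0.855000+0.814900))/(1+1097/35281) = 3903/5000 ≈ 0.780600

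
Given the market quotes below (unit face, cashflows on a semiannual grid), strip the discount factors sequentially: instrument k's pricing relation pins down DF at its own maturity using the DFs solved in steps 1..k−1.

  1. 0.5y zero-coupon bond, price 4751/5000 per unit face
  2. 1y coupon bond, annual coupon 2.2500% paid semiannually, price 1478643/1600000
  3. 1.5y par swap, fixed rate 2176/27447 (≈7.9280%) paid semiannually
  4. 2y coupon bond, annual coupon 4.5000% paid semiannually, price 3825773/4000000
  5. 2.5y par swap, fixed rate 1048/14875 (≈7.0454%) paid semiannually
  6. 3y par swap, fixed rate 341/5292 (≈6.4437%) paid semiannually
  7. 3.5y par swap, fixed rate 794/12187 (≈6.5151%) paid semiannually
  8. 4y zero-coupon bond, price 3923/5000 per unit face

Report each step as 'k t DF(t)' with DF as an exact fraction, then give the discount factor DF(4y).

step 1 [0.5y] zero: DF = P = 4751/5000 ≈ 0.950200
step 2 [1y] bond c/2=9/800: DF=(1478643/1600000 − 9/800·(0.950200))/(1+9/800) = 9033/10000 ≈ 0.903300
step 3 [1.5y] swap r/2=1088/27447: DF=(1 − 1088/27447·(0.950200+0.903300))/(1+1088/27447) = 557/625 ≈ 0.891200
step 4 [2y] bond c/2=9/400: DF=(3825773/4000000 − 9/400·(0.950200+0.903300+0.891200))/(1+9/400) = 7/8 ≈ 0.875000
step 5 [2.5y] swap r/2=524/14875: DF=(1 − 524/14875·(0.950200+0.903300+0.891200+0.875000))/(1+524/14875) = 2107/2500 ≈ 0.842800
step 6 [3y] swap r/2=341/10584: DF=(1 − 341/10584·(0.950200+0.903300+0.891200+0.875000+0.842800))/(1+341/10584) = 1659/2000 ≈ 0.829500
step 7 [3.5y] swap r/2=397/12187: DF=(1 − 397/12187·(0.950200+0.903300+0.891200+0.875000+0.842800+0.829500))/(1+397/12187) = 1603/2000 ≈ 0.801500
step 8 [4y] zero: DF = P = 3923/5000 ≈ 0.784600

1 1/2 4751/5000
2 1 9033/10000
3 3/2 557/625
4 2 7/8
5 5/2 2107/2500
6 3 1659/2000
7 7/2 1603/2000
8 4 3923/5000
DF(4y) = 3923/5000 ≈ 0.784600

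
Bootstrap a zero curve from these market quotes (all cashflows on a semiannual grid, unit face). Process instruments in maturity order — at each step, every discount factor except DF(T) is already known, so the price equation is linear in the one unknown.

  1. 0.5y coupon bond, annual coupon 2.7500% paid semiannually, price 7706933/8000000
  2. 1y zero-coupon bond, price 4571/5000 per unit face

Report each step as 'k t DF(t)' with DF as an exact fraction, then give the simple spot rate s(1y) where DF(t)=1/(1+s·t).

1 1/2 9503/10000
2 1 4571/5000
s(1y) = (1/(4571/5000) − 1)/(1) = 429/4571 ≈ 9.3853%

step 1 [0.5y] bond c/2=11/800: DF=(7706933/8000000 − 11/800·(0))/(1+11/800) = 9503/10000 ≈ 0.950300
step 2 [1y] zero: DF = P = 4571/5000 ≈ 0.914200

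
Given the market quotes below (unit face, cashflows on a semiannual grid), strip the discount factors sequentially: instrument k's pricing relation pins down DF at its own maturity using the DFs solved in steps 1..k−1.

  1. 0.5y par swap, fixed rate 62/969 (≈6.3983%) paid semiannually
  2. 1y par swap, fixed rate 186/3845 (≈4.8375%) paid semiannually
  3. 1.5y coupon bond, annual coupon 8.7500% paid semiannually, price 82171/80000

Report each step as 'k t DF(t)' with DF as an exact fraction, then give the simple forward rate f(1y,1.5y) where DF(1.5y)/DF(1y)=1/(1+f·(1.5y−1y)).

1 1/2 969/1000
2 1 1907/2000
3 3/2 1807/2000
f(1y,1.5y) = ((1907/2000)/(1807/2000) − 1)/(1/2) = 200/1807 ≈ 11.0681%

step 1 [0.5y] swap r/2=31/969: DF=(1 − 31/969·(0))/(1+31/969) = 969/1000 ≈ 0.969000
step 2 [1y] swap r/2=93/3845: DF=(1 − 93/3845·(0.969000))/(1+93/3845) = 1907/2000 ≈ 0.953500
step 3 [1.5y] bond c/2=7/160: DF=(82171/80000 − 7/160·(0.969000+0.953500))/(1+7/160) = 1807/2000 ≈ 0.903500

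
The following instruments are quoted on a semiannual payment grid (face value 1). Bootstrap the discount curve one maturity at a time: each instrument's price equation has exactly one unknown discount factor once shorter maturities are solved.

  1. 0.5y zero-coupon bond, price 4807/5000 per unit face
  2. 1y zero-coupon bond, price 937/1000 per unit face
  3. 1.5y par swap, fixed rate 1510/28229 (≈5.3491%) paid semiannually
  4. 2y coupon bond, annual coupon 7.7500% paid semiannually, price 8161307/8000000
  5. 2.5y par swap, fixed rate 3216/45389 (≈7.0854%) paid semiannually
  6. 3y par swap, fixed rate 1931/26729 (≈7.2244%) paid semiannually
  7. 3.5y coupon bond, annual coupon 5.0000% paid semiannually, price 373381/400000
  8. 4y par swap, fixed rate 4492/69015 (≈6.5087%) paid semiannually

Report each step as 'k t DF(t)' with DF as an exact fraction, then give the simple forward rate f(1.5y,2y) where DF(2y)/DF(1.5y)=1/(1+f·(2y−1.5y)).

step 1 [0.5y] zero: DF = P = 4807/5000 ≈ 0.961400
step 2 [1y] zero: DF = P = 937/1000 ≈ 0.937000
step 3 [1.5y] swap r/2=755/28229: DF=(1 − 755/28229·(0.961400+0.937000))/(1+755/28229) = 1849/2000 ≈ 0.924500
step 4 [2y] bond c/2=31/800: DF=(8161307/8000000 − 31/800·(0.961400+0.937000+0.924500))/(1+31/800) = 548/625 ≈ 0.876800
step 5 [2.5y] swap r/2=1608/45389: DF=(1 − 1608/45389·(0.961400+0.937000+0.924500+0.876800))/(1+1608/45389) = 1049/1250 ≈ 0.839200
step 6 [3y] swap r/2=1931/53458: DF=(1 − 1931/53458·(0.961400+0.937000+0.924500+0.876800+0.839200))/(1+1931/53458) = 8069/10000 ≈ 0.806900
step 7 [3.5y] bond c/2=1/40: DF=(373381/400000 − 1/40·(0.961400+0.937000+0.924500+0.876800+0.839200+0.806900))/(1+1/40) = 7803/10000 ≈ 0.780300
step 8 [4y] swap r/2=2246/69015: DF=(1 − 2246/69015·(0.961400+0.937000+0.924500+0.876800+0.839200+0.806900+0.780300))/(1+2246/69015) = 3877/5000 ≈ 0.775400

1 1/2 4807/5000
2 1 937/1000
3 3/2 1849/2000
4 2 548/625
5 5/2 1049/1250
6 3 8069/10000
7 7/2 7803/10000
8 4 3877/5000
f(1.5y,2y) = ((1849/2000)/(548/625) − 1)/(1/2) = 477/4384 ≈ 10.8805%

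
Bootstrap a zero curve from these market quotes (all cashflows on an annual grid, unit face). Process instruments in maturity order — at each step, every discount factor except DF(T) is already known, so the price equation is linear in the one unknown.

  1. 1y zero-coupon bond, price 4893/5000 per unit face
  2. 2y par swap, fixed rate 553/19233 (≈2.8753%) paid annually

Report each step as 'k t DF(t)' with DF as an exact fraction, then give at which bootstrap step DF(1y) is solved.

step 1 [1y] zero: DF = P = 4893/5000 ≈ 0.978600
step 2 [2y] swap r/1=553/19233: DF=(1 − 553/19233·(0.978600))/(1+553/19233) = 9447/10000 ≈ 0.944700

1 1 4893/5000
2 2 9447/10000
DF(1y) is solved at step 1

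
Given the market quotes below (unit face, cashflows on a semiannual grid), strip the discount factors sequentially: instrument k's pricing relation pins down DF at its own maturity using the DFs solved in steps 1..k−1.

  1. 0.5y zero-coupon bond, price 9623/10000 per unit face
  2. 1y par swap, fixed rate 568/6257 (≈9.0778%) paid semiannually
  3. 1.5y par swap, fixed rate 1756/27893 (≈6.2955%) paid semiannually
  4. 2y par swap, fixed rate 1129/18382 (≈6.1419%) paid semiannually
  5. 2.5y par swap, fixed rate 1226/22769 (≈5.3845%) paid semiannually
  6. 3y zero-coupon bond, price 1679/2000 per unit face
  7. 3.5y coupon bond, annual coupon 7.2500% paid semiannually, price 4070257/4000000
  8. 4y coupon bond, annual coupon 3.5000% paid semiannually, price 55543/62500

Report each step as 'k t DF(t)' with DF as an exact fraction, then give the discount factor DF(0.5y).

step 1 [0.5y] zero: DF = P = 9623/10000 ≈ 0.962300
step 2 [1y] swap r/2=284/6257: DF=(1 − 284/6257·(0.962300))/(1+284/6257) = 2287/2500 ≈ 0.914800
step 3 [1.5y] swap r/2=878/27893: DF=(1 − 878/27893·(0.962300+0.914800))/(1+878/27893) = 4561/5000 ≈ 0.912200
step 4 [2y] swap r/2=1129/36764: DF=(1 − 1129/36764·(0.962300+0.914800+0.912200))/(1+1129/36764) = 8871/10000 ≈ 0.887100
step 5 [2.5y] swap r/2=613/22769: DF=(1 − 613/22769·(0.962300+0.914800+0.912200+0.887100))/(1+613/22769) = 4387/5000 ≈ 0.877400
step 6 [3y] zero: DF = P = 1679/2000 ≈ 0.839500
step 7 [3.5y] bond c/2=29/800: DF=(4070257/4000000 − 29/800·(0.962300+0.914800+0.912200+0.887100+0.877400+0.839500))/(1+29/800) = 7933/10000 ≈ 0.793300
step 8 [4y] bond c/2=7/400: DF=(55543/62500 − 7/400·(0.962300+0.914800+0.912200+0.887100+0.877400+0.839500+0.793300))/(1+7/400) = 767/1000 ≈ 0.767000

1 1/2 9623/10000
2 1 2287/2500
3 3/2 4561/5000
4 2 8871/10000
5 5/2 4387/5000
6 3 1679/2000
7 7/2 7933/10000
8 4 767/1000
DF(0.5y) = 9623/10000 ≈ 0.962300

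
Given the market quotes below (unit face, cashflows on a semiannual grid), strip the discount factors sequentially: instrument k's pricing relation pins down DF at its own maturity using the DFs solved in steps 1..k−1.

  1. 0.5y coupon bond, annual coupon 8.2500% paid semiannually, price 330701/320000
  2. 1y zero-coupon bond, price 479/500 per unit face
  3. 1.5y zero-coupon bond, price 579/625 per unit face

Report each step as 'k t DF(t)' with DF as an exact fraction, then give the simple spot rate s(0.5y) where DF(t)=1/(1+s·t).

step 1 [0.5y] bond c/2=33/800: DF=(330701/320000 − 33/800·(0))/(1+33/800) = 397/400 ≈ 0.992500
step 2 [1y] zero: DF = P = 479/500 ≈ 0.958000
step 3 [1.5y] zero: DF = P = 579/625 ≈ 0.926400

1 1/2 397/400
2 1 479/500
3 3/2 579/625
s(0.5y) = (1/(397/400) − 1)/(1/2) = 6/397 ≈ 1.5113%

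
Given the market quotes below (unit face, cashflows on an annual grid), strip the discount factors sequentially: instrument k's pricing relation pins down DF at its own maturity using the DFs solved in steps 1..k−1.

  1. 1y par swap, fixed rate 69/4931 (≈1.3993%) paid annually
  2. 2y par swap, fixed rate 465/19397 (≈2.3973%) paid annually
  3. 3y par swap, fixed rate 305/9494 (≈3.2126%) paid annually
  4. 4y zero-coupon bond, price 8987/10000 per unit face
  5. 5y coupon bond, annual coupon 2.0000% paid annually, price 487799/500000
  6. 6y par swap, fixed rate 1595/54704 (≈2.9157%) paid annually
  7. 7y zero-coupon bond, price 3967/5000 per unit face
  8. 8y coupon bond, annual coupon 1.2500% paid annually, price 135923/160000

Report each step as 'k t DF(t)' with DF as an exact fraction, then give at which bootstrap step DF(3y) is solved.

1 1 4931/5000
2 2 1907/2000
3 3 1817/2000
4 4 8987/10000
5 5 883/1000
6 6 1681/2000
7 7 3967/5000
8 8 7617/10000
DF(3y) is solved at step 3

step 1 [1y] swap r/1=69/4931: DF=(1 − 69/4931·(0))/(1+69/4931) = 4931/5000 ≈ 0.986200
step 2 [2y] swap r/1=465/19397: DF=(1 − 465/19397·(0.986200))/(1+465/19397) = 1907/2000 ≈ 0.953500
step 3 [3y] swap r/1=305/9494: DF=(1 − 305/9494·(0.986200+0.953500))/(1+305/9494) = 1817/2000 ≈ 0.908500
step 4 [4y] zero: DF = P = 8987/10000 ≈ 0.898700
step 5 [5y] bond c/1=1/50: DF=(487799/500000 − 1/50·(0.986200+0.953500+0.908500+0.898700))/(1+1/50) = 883/1000 ≈ 0.883000
step 6 [6y] swap r/1=1595/54704: DF=(1 − 1595/54704·(0.986200+0.953500+0.908500+0.898700+0.883000))/(1+1595/54704) = 1681/2000 ≈ 0.840500
step 7 [7y] zero: DF = P = 3967/5000 ≈ 0.793400
step 8 [8y] bond c/1=1/80: DF=(135923/160000 − 1/80·(0.986200+0.953500+0.908500+0.898700+0.883000+0.840500+0.793400))/(1+1/80) = 7617/10000 ≈ 0.761700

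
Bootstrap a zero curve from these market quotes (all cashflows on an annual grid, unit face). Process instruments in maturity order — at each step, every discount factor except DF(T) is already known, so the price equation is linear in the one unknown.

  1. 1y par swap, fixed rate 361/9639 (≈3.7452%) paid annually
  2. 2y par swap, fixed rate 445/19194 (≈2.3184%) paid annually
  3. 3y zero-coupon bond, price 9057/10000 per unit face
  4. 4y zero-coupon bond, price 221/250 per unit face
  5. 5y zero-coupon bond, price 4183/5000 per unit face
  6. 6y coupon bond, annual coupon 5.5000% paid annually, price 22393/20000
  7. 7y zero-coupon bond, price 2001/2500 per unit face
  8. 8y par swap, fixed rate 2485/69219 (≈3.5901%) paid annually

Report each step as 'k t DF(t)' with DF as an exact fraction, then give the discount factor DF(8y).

1 1 9639/10000
2 2 1911/2000
3 3 9057/10000
4 4 221/250
5 5 4183/5000
6 6 8243/10000
7 7 2001/2500
8 8 1503/2000
DF(8y) = 1503/2000 ≈ 0.751500

step 1 [1y] swap r/1=361/9639: DF=(1 − 361/9639·(0))/(1+361/9639) = 9639/10000 ≈ 0.963900
step 2 [2y] swap r/1=445/19194: DF=(1 − 445/19194·(0.963900))/(1+445/19194) = 1911/2000 ≈ 0.955500
step 3 [3y] zero: DF = P = 9057/10000 ≈ 0.905700
step 4 [4y] zero: DF = P = 221/250 ≈ 0.884000
step 5 [5y] zero: DF = P = 4183/5000 ≈ 0.836600
step 6 [6y] bond c/1=11/200: DF=(22393/20000 − 11/200·(0.963900+0.955500+0.905700+0.884000+0.836600))/(1+11/200) = 8243/10000 ≈ 0.824300
step 7 [7y] zero: DF = P = 2001/2500 ≈ 0.800400
step 8 [8y] swap r/1=2485/69219: DF=(1 − 2485/69219·(0.963900+0.955500+0.905700+0.884000+0.836600+0.824300+0.800400))/(1+2485/69219) = 1503/2000 ≈ 0.751500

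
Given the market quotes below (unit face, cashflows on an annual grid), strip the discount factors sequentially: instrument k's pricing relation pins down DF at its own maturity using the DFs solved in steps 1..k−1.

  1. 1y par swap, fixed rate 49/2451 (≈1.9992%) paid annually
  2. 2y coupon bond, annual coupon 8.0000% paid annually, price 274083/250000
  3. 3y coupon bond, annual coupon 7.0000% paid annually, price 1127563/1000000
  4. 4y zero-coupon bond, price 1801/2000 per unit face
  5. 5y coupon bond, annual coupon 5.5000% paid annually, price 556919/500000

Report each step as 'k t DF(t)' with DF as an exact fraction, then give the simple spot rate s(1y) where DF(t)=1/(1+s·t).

1 1 2451/2500
2 2 377/400
3 3 116/125
4 4 1801/2000
5 5 4301/5000
s(1y) = (1/(2451/2500) − 1)/(1) = 49/2451 ≈ 1.9992%

step 1 [1y] swap r/1=49/2451: DF=(1 − 49/2451·(0))/(1+49/2451) = 2451/2500 ≈ 0.980400
step 2 [2y] bond c/1=2/25: DF=(274083/250000 − 2/25·(0.980400))/(1+2/25) = 377/400 ≈ 0.942500
step 3 [3y] bond c/1=7/100: DF=(1127563/1000000 − 7/100·(0.980400+0.942500))/(1+7/100) = 116/125 ≈ 0.928000
step 4 [4y] zero: DF = P = 1801/2000 ≈ 0.900500
step 5 [5y] bond c/1=11/200: DF=(556919/500000 − 11/200·(0.980400+0.942500+0.928000+0.900500))/(1+11/200) = 4301/5000 ≈ 0.860200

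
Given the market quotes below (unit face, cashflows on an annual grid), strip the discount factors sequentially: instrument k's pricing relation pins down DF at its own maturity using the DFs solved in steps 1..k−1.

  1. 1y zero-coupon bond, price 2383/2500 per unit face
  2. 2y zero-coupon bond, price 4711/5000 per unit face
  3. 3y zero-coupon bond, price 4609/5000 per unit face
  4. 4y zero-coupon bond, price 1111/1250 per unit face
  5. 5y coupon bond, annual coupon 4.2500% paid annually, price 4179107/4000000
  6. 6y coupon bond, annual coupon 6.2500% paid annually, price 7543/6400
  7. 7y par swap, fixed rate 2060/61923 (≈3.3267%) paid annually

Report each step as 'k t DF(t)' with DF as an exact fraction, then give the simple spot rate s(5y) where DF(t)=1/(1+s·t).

1 1 2383/2500
2 2 4711/5000
3 3 4609/5000
4 4 1111/1250
5 5 8511/10000
6 6 2103/2500
7 7 397/500
s(5y) = (1/(8511/10000) − 1)/(5) = 1489/42555 ≈ 3.4990%

step 1 [1y] zero: DF = P = 2383/2500 ≈ 0.953200
step 2 [2y] zero: DF = P = 4711/5000 ≈ 0.942200
step 3 [3y] zero: DF = P = 4609/5000 ≈ 0.921800
step 4 [4y] zero: DF = P = 1111/1250 ≈ 0.888800
step 5 [5y] bond c/1=17/400: DF=(4179107/4000000 − 17/400·(0.953200+0.942200+0.921800+0.888800))/(1+17/400) = 8511/10000 ≈ 0.851100
step 6 [6y] bond c/1=1/16: DF=(7543/6400 − 1/16·(0.953200+0.942200+0.921800+0.888800+0.851100))/(1+1/16) = 2103/2500 ≈ 0.841200
step 7 [7y] swap r/1=2060/61923: DF=(1 − 2060/61923·(0.953200+0.942200+0.921800+0.888800+0.851100+0.841200))/(1+2060/61923) = 397/500 ≈ 0.794000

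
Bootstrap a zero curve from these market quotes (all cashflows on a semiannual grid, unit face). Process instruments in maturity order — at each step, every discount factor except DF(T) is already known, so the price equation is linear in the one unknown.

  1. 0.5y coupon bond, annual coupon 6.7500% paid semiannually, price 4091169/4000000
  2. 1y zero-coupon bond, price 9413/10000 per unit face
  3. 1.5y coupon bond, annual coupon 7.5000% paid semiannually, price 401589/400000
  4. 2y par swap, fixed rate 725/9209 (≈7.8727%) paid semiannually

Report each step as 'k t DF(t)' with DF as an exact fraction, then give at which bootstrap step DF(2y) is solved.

1 1/2 4947/5000
2 1 9413/10000
3 3/2 8979/10000
4 2 171/200
DF(2y) is solved at step 4

step 1 [0.5y] bond c/2=27/800: DF=(4091169/4000000 − 27/800·(0))/(1+27/800) = 4947/5000 ≈ 0.989400
step 2 [1y] zero: DF = P = 9413/10000 ≈ 0.941300
step 3 [1.5y] bond c/2=3/80: DF=(401589/400000 − 3/80·(0.989400+0.941300))/(1+3/80) = 8979/10000 ≈ 0.897900
step 4 [2y] swap r/2=725/18418: DF=(1 − 725/18418·(0.989400+0.941300+0.897900))/(1+725/18418) = 171/200 ≈ 0.855000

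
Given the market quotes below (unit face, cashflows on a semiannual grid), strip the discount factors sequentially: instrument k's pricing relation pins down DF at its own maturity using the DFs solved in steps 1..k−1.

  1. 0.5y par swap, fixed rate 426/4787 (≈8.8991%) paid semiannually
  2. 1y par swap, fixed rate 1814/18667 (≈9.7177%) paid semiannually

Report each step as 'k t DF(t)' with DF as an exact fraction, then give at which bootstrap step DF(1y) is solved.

1 1/2 4787/5000
2 1 9093/10000
DF(1y) is solved at step 2

step 1 [0.5y] swap r/2=213/4787: DF=(1 − 213/4787·(0))/(1+213/4787) = 4787/5000 ≈ 0.957400
step 2 [1y] swap r/2=907/18667: DF=(1 − 907/18667·(0.957400))/(1+907/18667) = 9093/10000 ≈ 0.909300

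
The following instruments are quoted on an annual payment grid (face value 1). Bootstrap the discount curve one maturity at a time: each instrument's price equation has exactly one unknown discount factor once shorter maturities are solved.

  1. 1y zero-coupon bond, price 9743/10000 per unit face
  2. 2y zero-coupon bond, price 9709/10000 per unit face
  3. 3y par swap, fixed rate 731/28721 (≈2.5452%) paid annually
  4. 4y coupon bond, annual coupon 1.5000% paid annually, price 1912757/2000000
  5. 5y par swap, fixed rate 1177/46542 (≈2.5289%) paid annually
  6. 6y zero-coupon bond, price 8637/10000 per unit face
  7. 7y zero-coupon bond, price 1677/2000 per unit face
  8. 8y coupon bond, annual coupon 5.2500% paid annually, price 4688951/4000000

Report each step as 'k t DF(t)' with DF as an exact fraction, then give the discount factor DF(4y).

step 1 [1y] zero: DF = P = 9743/10000 ≈ 0.974300
step 2 [2y] zero: DF = P = 9709/10000 ≈ 0.970900
step 3 [3y] swap r/1=731/28721: DF=(1 − 731/28721·(0.974300+0.970900))/(1+731/28721) = 9269/10000 ≈ 0.926900
step 4 [4y] bond c/1=3/200: DF=(1912757/2000000 − 3/200·(0.974300+0.970900+0.926900))/(1+3/200) = 4499/5000 ≈ 0.899800
step 5 [5y] swap r/1=1177/46542: DF=(1 − 1177/46542·(0.974300+0.970900+0.926900+0.899800))/(1+1177/46542) = 8823/10000 ≈ 0.882300
step 6 [6y] zero: DF = P = 8637/10000 ≈ 0.863700
step 7 [7y] zero: DF = P = 1677/2000 ≈ 0.838500
step 8 [8y] bond c/1=21/400: DF=(4688951/4000000 − 21/400·(0.974300+0.970900+0.926900+0.899800+0.882300+0.863700+0.838500))/(1+21/400) = 7967/10000 ≈ 0.796700

1 1 9743/10000
2 2 9709/10000
3 3 9269/10000
4 4 4499/5000
5 5 8823/10000
6 6 8637/10000
7 7 1677/2000
8 8 7967/10000
DF(4y) = 4499/5000 ≈ 0.899800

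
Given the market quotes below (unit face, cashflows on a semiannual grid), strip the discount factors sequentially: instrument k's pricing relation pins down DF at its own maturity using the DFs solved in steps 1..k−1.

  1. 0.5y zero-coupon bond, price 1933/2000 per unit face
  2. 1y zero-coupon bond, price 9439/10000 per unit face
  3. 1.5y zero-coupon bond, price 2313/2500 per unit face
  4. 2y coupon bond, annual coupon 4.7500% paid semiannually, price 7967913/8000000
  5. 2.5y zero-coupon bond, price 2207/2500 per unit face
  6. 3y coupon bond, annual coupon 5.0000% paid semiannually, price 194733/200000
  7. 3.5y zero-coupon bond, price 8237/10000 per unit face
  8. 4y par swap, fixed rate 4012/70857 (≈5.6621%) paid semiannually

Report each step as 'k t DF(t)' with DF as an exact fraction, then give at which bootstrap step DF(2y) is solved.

step 1 [0.5y] zero: DF = P = 1933/2000 ≈ 0.966500
step 2 [1y] zero: DF = P = 9439/10000 ≈ 0.943900
step 3 [1.5y] zero: DF = P = 2313/2500 ≈ 0.925200
step 4 [2y] bond c/2=19/800: DF=(7967913/8000000 − 19/800·(0.966500+0.943900+0.925200))/(1+19/800) = 9071/10000 ≈ 0.907100
step 5 [2.5y] zero: DF = P = 2207/2500 ≈ 0.882800
step 6 [3y] bond c/2=1/40: DF=(194733/200000 − 1/40·(0.966500+0.943900+0.925200+0.907100+0.882800))/(1+1/40) = 8371/10000 ≈ 0.837100
step 7 [3.5y] zero: DF = P = 8237/10000 ≈ 0.823700
step 8 [4y] swap r/2=2006/70857: DF=(1 − 2006/70857·(0.966500+0.943900+0.925200+0.907100+0.882800+0.837100+0.823700))/(1+2006/70857) = 3997/5000 ≈ 0.799400

1 1/2 1933/2000
2 1 9439/10000
3 3/2 2313/2500
4 2 9071/10000
5 5/2 2207/2500
6 3 8371/10000
7 7/2 8237/10000
8 4 3997/5000
DF(2y) is solved at step 4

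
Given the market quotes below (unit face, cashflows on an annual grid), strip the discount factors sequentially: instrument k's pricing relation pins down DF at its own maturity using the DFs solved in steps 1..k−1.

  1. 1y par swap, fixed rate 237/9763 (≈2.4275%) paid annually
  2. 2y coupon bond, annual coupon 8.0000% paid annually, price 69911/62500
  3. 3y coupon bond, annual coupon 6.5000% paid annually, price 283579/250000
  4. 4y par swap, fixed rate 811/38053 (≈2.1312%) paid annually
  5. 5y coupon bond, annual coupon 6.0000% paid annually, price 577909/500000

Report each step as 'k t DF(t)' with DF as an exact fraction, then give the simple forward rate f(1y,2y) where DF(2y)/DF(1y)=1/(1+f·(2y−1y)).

step 1 [1y] swap r/1=237/9763: DF=(1 − 237/9763·(0))/(1+237/9763) = 9763/10000 ≈ 0.976300
step 2 [2y] bond c/1=2/25: DF=(69911/62500 − 2/25·(0.976300))/(1+2/25) = 4817/5000 ≈ 0.963400
step 3 [3y] bond c/1=13/200: DF=(283579/250000 − 13/200·(0.976300+0.963400))/(1+13/200) = 9467/10000 ≈ 0.946700
step 4 [4y] swap r/1=811/38053: DF=(1 − 811/38053·(0.976300+0.963400+0.946700))/(1+811/38053) = 9189/10000 ≈ 0.918900
step 5 [5y] bond c/1=3/50: DF=(577909/500000 − 3/50·(0.976300+0.963400+0.946700+0.918900))/(1+3/50) = 7/8 ≈ 0.875000

1 1 9763/10000
2 2 4817/5000
3 3 9467/10000
4 4 9189/10000
5 5 7/8
f(1y,2y) = ((9763/10000)/(4817/5000) − 1)/(1) = 129/9634 ≈ 1.3390%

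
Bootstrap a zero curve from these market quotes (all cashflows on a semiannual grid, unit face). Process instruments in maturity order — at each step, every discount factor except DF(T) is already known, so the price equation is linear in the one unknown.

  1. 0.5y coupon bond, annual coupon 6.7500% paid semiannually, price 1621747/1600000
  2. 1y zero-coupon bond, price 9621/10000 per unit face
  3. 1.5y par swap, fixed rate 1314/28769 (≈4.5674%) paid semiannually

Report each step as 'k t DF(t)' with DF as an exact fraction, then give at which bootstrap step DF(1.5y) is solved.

step 1 [0.5y] bond c/2=27/800: DF=(1621747/1600000 − 27/800·(0))/(1+27/800) = 1961/2000 ≈ 0.980500
step 2 [1y] zero: DF = P = 9621/10000 ≈ 0.962100
step 3 [1.5y] swap r/2=657/28769: DF=(1 − 657/28769·(0.980500+0.962100))/(1+657/28769) = 9343/10000 ≈ 0.934300

1 1/2 1961/2000
2 1 9621/10000
3 3/2 9343/10000
DF(1.5y) is solved at step 3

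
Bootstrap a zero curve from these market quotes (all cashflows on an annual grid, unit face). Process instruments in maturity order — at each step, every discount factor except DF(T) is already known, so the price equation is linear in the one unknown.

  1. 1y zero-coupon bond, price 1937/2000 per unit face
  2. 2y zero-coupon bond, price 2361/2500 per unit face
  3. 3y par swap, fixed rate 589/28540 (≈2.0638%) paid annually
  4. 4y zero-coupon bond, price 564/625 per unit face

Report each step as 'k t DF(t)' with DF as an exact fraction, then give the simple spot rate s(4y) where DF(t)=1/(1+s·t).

step 1 [1y] zero: DF = P = 1937/2000 ≈ 0.968500
step 2 [2y] zero: DF = P = 2361/2500 ≈ 0.944400
step 3 [3y] swap r/1=589/28540: DF=(1 − 589/28540·(0.968500+0.944400))/(1+589/28540) = 9411/10000 ≈ 0.941100
step 4 [4y] zero: DF = P = 564/625 ≈ 0.902400

1 1 1937/2000
2 2 2361/2500
3 3 9411/10000
4 4 564/625
s(4y) = (1/(564/625) − 1)/(4) = 61/2256 ≈ 2.7039%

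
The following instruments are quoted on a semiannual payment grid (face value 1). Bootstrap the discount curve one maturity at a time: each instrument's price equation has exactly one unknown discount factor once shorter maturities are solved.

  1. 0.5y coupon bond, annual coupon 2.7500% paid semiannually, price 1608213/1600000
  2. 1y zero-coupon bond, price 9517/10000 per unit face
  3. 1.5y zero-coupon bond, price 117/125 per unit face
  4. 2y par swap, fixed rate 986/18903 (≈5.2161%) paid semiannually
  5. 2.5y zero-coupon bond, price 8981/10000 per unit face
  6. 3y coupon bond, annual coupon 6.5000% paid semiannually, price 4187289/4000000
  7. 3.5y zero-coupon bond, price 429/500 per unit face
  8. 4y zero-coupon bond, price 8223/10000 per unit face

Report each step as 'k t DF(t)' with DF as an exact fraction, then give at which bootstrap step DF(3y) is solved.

1 1/2 1983/2000
2 1 9517/10000
3 3/2 117/125
4 2 4507/5000
5 5/2 8981/10000
6 3 4333/5000
7 7/2 429/500
8 4 8223/10000
DF(3y) is solved at step 6

step 1 [0.5y] bond c/2=11/800: DF=(1608213/1600000 − 11/800·(0))/(1+11/800) = 1983/2000 ≈ 0.991500
step 2 [1y] zero: DF = P = 9517/10000 ≈ 0.951700
step 3 [1.5y] zero: DF = P = 117/125 ≈ 0.936000
step 4 [2y] swap r/2=493/18903: DF=(1 − 493/18903·(0.991500+0.951700+0.936000))/(1+493/18903) = 4507/5000 ≈ 0.901400
step 5 [2.5y] zero: DF = P = 8981/10000 ≈ 0.898100
step 6 [3y] bond c/2=13/400: DF=(4187289/4000000 − 13/400·(0.991500+0.951700+0.936000+0.901400+0.898100))/(1+13/400) = 4333/5000 ≈ 0.866600
step 7 [3.5y] zero: DF = P = 429/500 ≈ 0.858000
step 8 [4y] zero: DF = P = 8223/10000 ≈ 0.822300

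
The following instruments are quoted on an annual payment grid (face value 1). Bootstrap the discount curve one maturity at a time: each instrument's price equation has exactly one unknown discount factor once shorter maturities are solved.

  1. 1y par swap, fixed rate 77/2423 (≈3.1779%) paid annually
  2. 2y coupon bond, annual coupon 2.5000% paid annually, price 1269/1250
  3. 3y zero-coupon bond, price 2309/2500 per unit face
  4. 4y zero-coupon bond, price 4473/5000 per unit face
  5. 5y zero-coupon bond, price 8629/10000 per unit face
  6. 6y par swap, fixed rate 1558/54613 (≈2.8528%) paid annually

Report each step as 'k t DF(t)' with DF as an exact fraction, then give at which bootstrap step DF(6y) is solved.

step 1 [1y] swap r/1=77/2423: DF=(1 − 77/2423·(0))/(1+77/2423) = 2423/2500 ≈ 0.969200
step 2 [2y] bond c/1=1/40: DF=(1269/1250 − 1/40·(0.969200))/(1+1/40) = 2417/2500 ≈ 0.966800
step 3 [3y] zero: DF = P = 2309/2500 ≈ 0.923600
step 4 [4y] zero: DF = P = 4473/5000 ≈ 0.894600
step 5 [5y] zero: DF = P = 8629/10000 ≈ 0.862900
step 6 [6y] swap r/1=1558/54613: DF=(1 − 1558/54613·(0.969200+0.966800+0.923600+0.894600+0.862900))/(1+1558/54613) = 4221/5000 ≈ 0.844200

1 1 2423/2500
2 2 2417/2500
3 3 2309/2500
4 4 4473/5000
5 5 8629/10000
6 6 4221/5000
DF(6y) is solved at step 6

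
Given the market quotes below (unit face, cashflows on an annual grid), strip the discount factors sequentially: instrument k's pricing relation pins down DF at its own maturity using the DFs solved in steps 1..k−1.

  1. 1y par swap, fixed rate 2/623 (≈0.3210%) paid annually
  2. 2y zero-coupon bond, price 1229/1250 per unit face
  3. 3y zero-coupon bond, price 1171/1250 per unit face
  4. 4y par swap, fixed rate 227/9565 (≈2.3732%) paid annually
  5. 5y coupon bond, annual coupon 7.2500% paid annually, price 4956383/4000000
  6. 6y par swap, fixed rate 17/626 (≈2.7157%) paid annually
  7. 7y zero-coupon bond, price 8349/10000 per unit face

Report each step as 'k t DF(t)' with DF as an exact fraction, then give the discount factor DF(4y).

1 1 623/625
2 2 1229/1250
3 3 1171/1250
4 4 2273/2500
5 5 8967/10000
6 6 8487/10000
7 7 8349/10000
DF(4y) = 2273/2500 ≈ 0.909200

step 1 [1y] swap r/1=2/623: DF=(1 − 2/623·(0))/(1+2/623) = 623/625 ≈ 0.996800
step 2 [2y] zero: DF = P = 1229/1250 ≈ 0.983200
step 3 [3y] zero: DF = P = 1171/1250 ≈ 0.936800
step 4 [4y] swap r/1=227/9565: DF=(1 − 227/9565·(0.996800+0.983200+0.936800))/(1+227/9565) = 2273/2500 ≈ 0.909200
step 5 [5y] bond c/1=29/400: DF=(4956383/4000000 − 29/400·(0.996800+0.983200+0.936800+0.909200))/(1+29/400) = 8967/10000 ≈ 0.896700
step 6 [6y] swap r/1=17/626: DF=(1 − 17/626·(0.996800+0.983200+0.936800+0.909200+0.896700))/(1+17/626) = 8487/10000 ≈ 0.848700
step 7 [7y] zero: DF = P = 8349/10000 ≈ 0.834900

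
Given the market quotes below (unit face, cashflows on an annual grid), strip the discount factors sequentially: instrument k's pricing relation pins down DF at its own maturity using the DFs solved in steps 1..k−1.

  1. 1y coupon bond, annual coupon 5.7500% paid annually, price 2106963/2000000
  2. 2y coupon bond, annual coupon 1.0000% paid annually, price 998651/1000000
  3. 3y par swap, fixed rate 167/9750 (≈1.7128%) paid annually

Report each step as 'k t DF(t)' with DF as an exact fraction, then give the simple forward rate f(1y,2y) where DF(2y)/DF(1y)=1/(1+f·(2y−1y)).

1 1 4981/5000
2 2 9789/10000
3 3 9499/10000
f(1y,2y) = ((4981/5000)/(9789/10000) − 1)/(1) = 173/9789 ≈ 1.7673%

step 1 [1y] bond c/1=23/400: DF=(2106963/2000000 − 23/400·(0))/(1+23/400) = 4981/5000 ≈ 0.996200
step 2 [2y] bond c/1=1/100: DF=(998651/1000000 − 1/100·(0.996200))/(1+1/100) = 9789/10000 ≈ 0.978900
step 3 [3y] swap r/1=167/9750: DF=(1 − 167/9750·(0.996200+0.978900))/(1+167/9750) = 9499/10000 ≈ 0.949900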